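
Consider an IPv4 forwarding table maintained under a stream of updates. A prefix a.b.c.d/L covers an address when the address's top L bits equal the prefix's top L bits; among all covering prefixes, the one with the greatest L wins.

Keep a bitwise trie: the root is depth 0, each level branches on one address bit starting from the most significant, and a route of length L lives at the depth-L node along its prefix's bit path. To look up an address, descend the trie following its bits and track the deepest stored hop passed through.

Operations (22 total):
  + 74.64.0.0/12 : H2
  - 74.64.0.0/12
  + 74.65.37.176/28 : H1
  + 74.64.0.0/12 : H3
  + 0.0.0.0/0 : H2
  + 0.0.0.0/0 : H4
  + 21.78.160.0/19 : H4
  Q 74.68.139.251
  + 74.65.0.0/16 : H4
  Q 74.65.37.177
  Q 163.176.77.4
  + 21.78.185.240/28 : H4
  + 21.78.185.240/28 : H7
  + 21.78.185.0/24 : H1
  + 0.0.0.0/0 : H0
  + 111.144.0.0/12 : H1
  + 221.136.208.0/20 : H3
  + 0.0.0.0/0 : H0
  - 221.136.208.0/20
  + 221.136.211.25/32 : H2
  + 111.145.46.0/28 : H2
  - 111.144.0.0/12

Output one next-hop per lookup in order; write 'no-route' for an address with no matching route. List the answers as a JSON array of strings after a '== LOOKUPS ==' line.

Apply in order:
  add 74.64.0.0/12 -> H2 at depth 12
  del 74.64.0.0/12 (clear depth 12)
  add 74.65.37.176/28 -> H1 at depth 28
  add 74.64.0.0/12 -> H3 at depth 12
  add 0.0.0.0/0 -> H2 at depth 0
  add 0.0.0.0/0 -> H4 at depth 0
  add 21.78.160.0/19 -> H4 at depth 19
  lookup 74.68.139.251: bits 0100101001000 walk d0:H4→d1:-→d2:-→d3:-→d4:-→d5:-→d6:-→d7:-→d8:-→d9:-→d10:-→d11:-→d12:H3→d13:- -> H3
  add 74.65.0.0/16 -> H4 at depth 16
  lookup 74.65.37.177: bits 0100101001000001001001011011 walk d0:H4→d1:-→d2:-→d3:-→d4:-→d5:-→d6:-→d7:-→d8:-→d9:-→d10:-→d11:-→d12:H3→d13:-→d14:-→d15:-→d16:H4→d17:-→d18:-→d19:-→d20:-→d21:-→d22:-→d23:-→d24:-→d25:-→d26:-→d27:-→d28:H1 -> H1
  lookup 163.176.77.4: bits ε walk d0:H4 -> H4
  add 21.78.185.240/28 -> H4 at depth 28
  add 21.78.185.240/28 -> H7 at depth 28
  add 21.78.185.0/24 -> H1 at depth 24
  add 0.0.0.0/0 -> H0 at depth 0
  add 111.144.0.0/12 -> H1 at depth 12
  add 221.136.208.0/20 -> H3 at depth 20
  add 0.0.0.0/0 -> H0 at depth 0
  del 221.136.208.0/20 (clear depth 20)
  add 221.136.211.25/32 -> H2 at depth 32
  add 111.145.46.0/28 -> H2 at depth 28
  del 111.144.0.0/12 (clear depth 12)

== LOOKUPS ==
["H3","H1","H4"]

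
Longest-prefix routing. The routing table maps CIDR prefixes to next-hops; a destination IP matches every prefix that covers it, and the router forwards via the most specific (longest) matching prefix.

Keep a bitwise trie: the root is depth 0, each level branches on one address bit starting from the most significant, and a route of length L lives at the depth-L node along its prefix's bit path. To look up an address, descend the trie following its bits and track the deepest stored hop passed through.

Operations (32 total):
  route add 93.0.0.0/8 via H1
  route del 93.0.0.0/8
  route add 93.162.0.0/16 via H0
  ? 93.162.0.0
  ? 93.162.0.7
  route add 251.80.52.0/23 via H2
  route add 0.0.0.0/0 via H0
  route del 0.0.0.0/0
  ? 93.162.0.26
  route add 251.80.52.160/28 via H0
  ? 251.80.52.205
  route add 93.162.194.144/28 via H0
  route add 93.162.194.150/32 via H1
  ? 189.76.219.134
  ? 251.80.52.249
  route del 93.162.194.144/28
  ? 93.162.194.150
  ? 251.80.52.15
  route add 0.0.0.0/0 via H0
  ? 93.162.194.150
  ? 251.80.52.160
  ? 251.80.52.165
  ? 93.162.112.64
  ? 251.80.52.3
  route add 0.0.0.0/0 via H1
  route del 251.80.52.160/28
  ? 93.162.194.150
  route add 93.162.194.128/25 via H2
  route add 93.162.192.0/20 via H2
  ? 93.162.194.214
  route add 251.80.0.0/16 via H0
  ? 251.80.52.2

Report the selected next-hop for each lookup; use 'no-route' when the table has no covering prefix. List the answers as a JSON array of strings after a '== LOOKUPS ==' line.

Apply in order:
  + 93.0.0.0/8 (H1) depth=8
  del 93.0.0.0/8 (clear depth 8)
  + 93.162.0.0/16 (H0) depth=16
  ? 93.162.0.0  path d0:-→d1:-→d2:-→d3:-→d4:-→d5:-→d6:-→d7:-→d8:-→d9:-→d10:-→d11:-→d12:-→d13:-→d14:-→d15:-→d16:H0  best=H0
  ? 93.162.0.7  path d0:-→d1:-→d2:-→d3:-→d4:-→d5:-→d6:-→d7:-→d8:-→d9:-→d10:-→d11:-→d12:-→d13:-→d14:-→d15:-→d16:H0  best=H0
  + 251.80.52.0/23 (H2) depth=23
  + 0.0.0.0/0 (H0) depth=0
  del 0.0.0.0/0 (clear depth 0)
  ? 93.162.0.26  path d0:-→d1:-→d2:-→d3:-→d4:-→d5:-→d6:-→d7:-→d8:-→d9:-→d10:-→d11:-→d12:-→d13:-→d14:-→d15:-→d16:H0  best=H0
  + 251.80.52.160/28 (H0) depth=28
  ? 251.80.52.205  path d0:-→d1:-→d2:-→d3:-→d4:-→d5:-→d6:-→d7:-→d8:-→d9:-→d10:-→d11:-→d12:-→d13:-→d14:-→d15:-→d16:-→d17:-→d18:-→d19:-→d20:-→d21:-→d22:-→d23:H2→d24:-→d25:-  best=H2
  + 93.162.194.144/28 (H0) depth=28
  + 93.162.194.150/32 (H1) depth=32
  ? 189.76.219.134  path d0:-→d1:-  best=no-route
  ? 251.80.52.249  path d0:-→d1:-→d2:-→d3:-→d4:-→d5:-→d6:-→d7:-→d8:-→d9:-→d10:-→d11:-→d12:-→d13:-→d14:-→d15:-→d16:-→d17:-→d18:-→d19:-→d20:-→d21:-→d22:-→d23:H2→d24:-→d25:-  best=H2
  del 93.162.194.144/28 (clear depth 28)
  ? 93.162.194.150  path d0:-→d1:-→d2:-→d3:-→d4:-→d5:-→d6:-→d7:-→d8:-→d9:-→d10:-→d11:-→d12:-→d13:-→d14:-→d15:-→d16:H0→d17:-→d18:-→d19:-→d20:-→d21:-→d22:-→d23:-→d24:-→d25:-→d26:-→d27:-→d28:-→d29:-→d30:-→d31:-→d32:H1  best=H1
  ? 251.80.52.15  path d0:-→d1:-→d2:-→d3:-→d4:-→d5:-→d6:-→d7:-→d8:-→d9:-→d10:-→d11:-→d12:-→d13:-→d14:-→d15:-→d16:-→d17:-→d18:-→d19:-→d20:-→d21:-→d22:-→d23:H2→d24:-  best=H2
  + 0.0.0.0/0 (H0) depth=0
  ? 93.162.194.150  path d0:H0→d1:-→d2:-→d3:-→d4:-→d5:-→d6:-→d7:-→d8:-→d9:-→d10:-→d11:-→d12:-→d13:-→d14:-→d15:-→d16:H0→d17:-→d18:-→d19:-→d20:-→d21:-→d22:-→d23:-→d24:-→d25:-→d26:-→d27:-→d28:-→d29:-→d30:-→d31:-→d32:H1  best=H1
  ? 251.80.52.160  path d0:H0→d1:-→d2:-→d3:-→d4:-→d5:-→d6:-→d7:-→d8:-→d9:-→d10:-→d11:-→d12:-→d13:-→d14:-→d15:-→d16:-→d17:-→d18:-→d19:-→d20:-→d21:-→d22:-→d23:H2→d24:-→d25:-→d26:-→d27:-→d28:H0  best=H0
  ? 251.80.52.165  path d0:H0→d1:-→d2:-→d3:-→d4:-→d5:-→d6:-→d7:-→d8:-→d9:-→d10:-→d11:-→d12:-→d13:-→d14:-→d15:-→d16:-→d17:-→d18:-→d19:-→d20:-→d21:-→d22:-→d23:H2→d24:-→d25:-→d26:-→d27:-→d28:H0  best=H0
  ? 93.162.112.64  path d0:H0→d1:-→d2:-→d3:-→d4:-→d5:-→d6:-→d7:-→d8:-→d9:-→d10:-→d11:-→d12:-→d13:-→d14:-→d15:-→d16:H0  best=H0
  ? 251.80.52.3  path d0:H0→d1:-→d2:-→d3:-→d4:-→d5:-→d6:-→d7:-→d8:-→d9:-→d10:-→d11:-→d12:-→d13:-→d14:-→d15:-→d16:-→d17:-→d18:-→d19:-→d20:-→d21:-→d22:-→d23:H2→d24:-  best=H2
  + 0.0.0.0/0 (H1) depth=0
  del 251.80.52.160/28 (clear depth 28)
  ? 93.162.194.150  path d0:H1→d1:-→d2:-→d3:-→d4:-→d5:-→d6:-→d7:-→d8:-→d9:-→d10:-→d11:-→d12:-→d13:-→d14:-→d15:-→d16:H0→d17:-→d18:-→d19:-→d20:-→d21:-→d22:-→d23:-→d24:-→d25:-→d26:-→d27:-→d28:-→d29:-→d30:-→d31:-→d32:H1  best=H1
  + 93.162.194.128/25 (H2) depth=25
  + 93.162.192.0/20 (H2) depth=20
  ? 93.162.194.214  path d0:H1→d1:-→d2:-→d3:-→d4:-→d5:-→d6:-→d7:-→d8:-→d9:-→d10:-→d11:-→d12:-→d13:-→d14:-→d15:-→d16:H0→d17:-→d18:-→d19:-→d20:H2→d21:-→d22:-→d23:-→d24:-→d25:H2  best=H2
  + 251.80.0.0/16 (H0) depth=16
  ? 251.80.52.2  path d0:H1→d1:-→d2:-→d3:-→d4:-→d5:-→d6:-→d7:-→d8:-→d9:-→d10:-→d11:-→d12:-→d13:-→d14:-→d15:-→d16:H0→d17:-→d18:-→d19:-→d20:-→d21:-→d22:-→d23:H2→d24:-  best=H2

== LOOKUPS ==
["H0","H0","H0","H2","no-route","H2","H1","H2","H1","H0","H0","H0","H2","H1","H2","H2"]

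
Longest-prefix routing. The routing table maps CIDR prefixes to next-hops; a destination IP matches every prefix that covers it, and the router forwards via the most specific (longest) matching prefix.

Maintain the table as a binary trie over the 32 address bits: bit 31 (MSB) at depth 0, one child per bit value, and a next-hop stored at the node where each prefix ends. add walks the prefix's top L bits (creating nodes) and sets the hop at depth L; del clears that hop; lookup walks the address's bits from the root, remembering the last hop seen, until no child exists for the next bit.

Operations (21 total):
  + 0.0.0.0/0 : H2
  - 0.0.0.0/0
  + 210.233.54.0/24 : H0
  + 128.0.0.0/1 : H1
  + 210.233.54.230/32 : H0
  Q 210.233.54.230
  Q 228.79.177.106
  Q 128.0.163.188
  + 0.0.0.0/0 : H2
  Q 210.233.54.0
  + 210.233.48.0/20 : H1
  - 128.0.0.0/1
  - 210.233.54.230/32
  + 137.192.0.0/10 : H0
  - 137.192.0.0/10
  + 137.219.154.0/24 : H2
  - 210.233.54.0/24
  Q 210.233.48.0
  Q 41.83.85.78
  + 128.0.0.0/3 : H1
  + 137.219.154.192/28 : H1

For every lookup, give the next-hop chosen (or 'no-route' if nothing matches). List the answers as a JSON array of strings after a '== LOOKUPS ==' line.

Process each operation:
  add 0.0.0.0/0 -> H2 at depth 0
  - 0.0.0.0/0 clear@0
  add 210.233.54.0/24 -> H0 at depth 24
  add 128.0.0.0/1 -> H1 at depth 1
  add 210.233.54.230/32 -> H0 at depth 32
  lookup 210.233.54.230: bits 11010010111010010011011011100110 walk d0:-→d1:H1→d2:-→d3:-→d4:-→d5:-→d6:-→d7:-→d8:-→d9:-→d10:-→d11:-→d12:-→d13:-→d14:-→d15:-→d16:-→d17:-→d18:-→d19:-→d20:-→d21:-→d22:-→d23:-→d24:H0→d25:-→d26:-→d27:-→d28:-→d29:-→d30:-→d31:-→d32:H0 -> H0
  lookup 228.79.177.106: bits 11 walk d0:-→d1:H1→d2:- -> H1
  lookup 128.0.163.188: bits 1 walk d0:-→d1:H1 -> H1
  add 0.0.0.0/0 -> H2 at depth 0
  lookup 210.233.54.0: bits 110100101110100100110110 walk d0:H2→d1:H1→d2:-→d3:-→d4:-→d5:-→d6:-→d7:-→d8:-→d9:-→d10:-→d11:-→d12:-→d13:-→d14:-→d15:-→d16:-→d17:-→d18:-→d19:-→d20:-→d21:-→d22:-→d23:-→d24:H0 -> H0
  add 210.233.48.0/20 -> H1 at depth 20
  - 128.0.0.0/1 clear@1
  - 210.233.54.230/32 clear@32
  add 137.192.0.0/10 -> H0 at depth 10
  - 137.192.0.0/10 clear@10
  add 137.219.154.0/24 -> H2 at depth 24
  - 210.233.54.0/24 clear@24
  lookup 210.233.48.0: bits 110100101110100100110 walk d0:H2→d1:-→d2:-→d3:-→d4:-→d5:-→d6:-→d7:-→d8:-→d9:-→d10:-→d11:-→d12:-→d13:-→d14:-→d15:-→d16:-→d17:-→d18:-→d19:-→d20:H1→d21:- -> H1
  lookup 41.83.85.78: bits ε walk d0:H2 -> H2
  add 128.0.0.0/3 -> H1 at depth 3
  add 137.219.154.192/28 -> H1 at depth 28

== LOOKUPS ==
["H0","H1","H1","H0","H1","H2"]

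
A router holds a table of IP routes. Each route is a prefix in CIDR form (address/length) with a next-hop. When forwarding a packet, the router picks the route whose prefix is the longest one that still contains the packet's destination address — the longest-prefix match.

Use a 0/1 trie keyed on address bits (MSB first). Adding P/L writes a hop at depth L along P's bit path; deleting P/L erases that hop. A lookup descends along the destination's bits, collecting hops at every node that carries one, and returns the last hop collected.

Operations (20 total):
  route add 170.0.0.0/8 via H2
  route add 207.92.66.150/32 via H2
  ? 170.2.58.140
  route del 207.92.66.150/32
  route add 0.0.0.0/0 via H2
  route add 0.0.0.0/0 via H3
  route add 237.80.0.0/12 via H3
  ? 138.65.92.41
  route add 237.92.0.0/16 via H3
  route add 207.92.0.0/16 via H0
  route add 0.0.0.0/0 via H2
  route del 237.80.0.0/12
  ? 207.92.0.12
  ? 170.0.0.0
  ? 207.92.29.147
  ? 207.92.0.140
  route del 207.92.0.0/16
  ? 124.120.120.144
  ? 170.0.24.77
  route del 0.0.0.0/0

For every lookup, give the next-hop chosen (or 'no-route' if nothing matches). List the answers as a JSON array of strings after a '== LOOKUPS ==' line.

Apply in order:
  add 170.0.0.0/8 -> H2 at depth 8
  add 207.92.66.150/32 -> H2 at depth 32
  ? 170.2.58.140  path d0:-→d1:-→d2:-→d3:-→d4:-→d5:-→d6:-→d7:-→d8:H2  best=H2
  - 207.92.66.150/32 clear@32
  add 0.0.0.0/0 -> H2 at depth 0
  add 0.0.0.0/0 -> H3 at depth 0
  add 237.80.0.0/12 -> H3 at depth 12
  ? 138.65.92.41  path d0:H3→d1:-→d2:-  best=H3
  add 237.92.0.0/16 -> H3 at depth 16
  add 207.92.0.0/16 -> H0 at depth 16
  add 0.0.0.0/0 -> H2 at depth 0
  - 237.80.0.0/12 clear@12
  ? 207.92.0.12  path d0:H2→d1:-→d2:-→d3:-→d4:-→d5:-→d6:-→d7:-→d8:-→d9:-→d10:-→d11:-→d12:-→d13:-→d14:-→d15:-→d16:H0→d17:-  best=H0
  ? 170.0.0.0  path d0:H2→d1:-→d2:-→d3:-→d4:-→d5:-→d6:-→d7:-→d8:H2  best=H2
  ? 207.92.29.147  path d0:H2→d1:-→d2:-→d3:-→d4:-→d5:-→d6:-→d7:-→d8:-→d9:-→d10:-→d11:-→d12:-→d13:-→d14:-→d15:-→d16:H0→d17:-  best=H0
  ? 207.92.0.140  path d0:H2→d1:-→d2:-→d3:-→d4:-→d5:-→d6:-→d7:-→d8:-→d9:-→d10:-→d11:-→d12:-→d13:-→d14:-→d15:-→d16:H0→d17:-  best=H0
  - 207.92.0.0/16 clear@16
  ? 124.120.120.144  path d0:H2  best=H2
  ? 170.0.24.77  path d0:H2→d1:-→d2:-→d3:-→d4:-→d5:-→d6:-→d7:-→d8:H2  best=H2
  - 0.0.0.0/0 clear@0

== LOOKUPS ==
["H2","H3","H0","H2","H0","H0","H2","H2"]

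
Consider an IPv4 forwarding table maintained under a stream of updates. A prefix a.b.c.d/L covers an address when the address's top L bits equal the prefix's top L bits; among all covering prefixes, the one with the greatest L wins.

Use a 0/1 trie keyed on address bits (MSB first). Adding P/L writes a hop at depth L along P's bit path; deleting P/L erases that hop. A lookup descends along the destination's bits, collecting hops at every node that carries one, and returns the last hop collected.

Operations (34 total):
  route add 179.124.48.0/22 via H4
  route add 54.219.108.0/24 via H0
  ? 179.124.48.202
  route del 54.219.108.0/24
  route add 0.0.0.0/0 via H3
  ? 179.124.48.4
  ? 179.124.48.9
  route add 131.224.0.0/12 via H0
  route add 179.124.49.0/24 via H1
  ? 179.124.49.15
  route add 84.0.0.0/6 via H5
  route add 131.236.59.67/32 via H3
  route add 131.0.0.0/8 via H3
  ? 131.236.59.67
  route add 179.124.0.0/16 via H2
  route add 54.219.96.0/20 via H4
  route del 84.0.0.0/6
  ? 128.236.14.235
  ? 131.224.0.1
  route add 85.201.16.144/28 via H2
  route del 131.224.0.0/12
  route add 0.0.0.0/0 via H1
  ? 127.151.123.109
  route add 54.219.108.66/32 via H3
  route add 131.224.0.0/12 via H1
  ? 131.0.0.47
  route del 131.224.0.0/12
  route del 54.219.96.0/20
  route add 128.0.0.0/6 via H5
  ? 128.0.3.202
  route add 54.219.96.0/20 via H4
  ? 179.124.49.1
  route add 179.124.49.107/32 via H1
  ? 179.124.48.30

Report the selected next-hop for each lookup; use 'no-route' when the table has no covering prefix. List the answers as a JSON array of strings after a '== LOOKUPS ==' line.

Apply in order:
  + 179.124.48.0/22 (H4) depth=22
  + 54.219.108.0/24 (H0) depth=24
  lookup 179.124.48.202: bits 1011001101111100001100 walk d0:-→d1:-→d2:-→d3:-→d4:-→d5:-→d6:-→d7:-→d8:-→d9:-→d10:-→d11:-→d12:-→d13:-→d14:-→d15:-→d16:-→d17:-→d18:-→d19:-→d20:-→d21:-→d22:H4 -> H4
  - 54.219.108.0/24 clear@24
  + 0.0.0.0/0 (H3) depth=0
  lookup 179.124.48.4: bits 1011001101111100001100 walk d0:H3→d1:-→d2:-→d3:-→d4:-→d5:-→d6:-→d7:-→d8:-→d9:-→d10:-→d11:-→d12:-→d13:-→d14:-→d15:-→d16:-→d17:-→d18:-→d19:-→d20:-→d21:-→d22:H4 -> H4
  lookup 179.124.48.9: bits 1011001101111100001100 walk d0:H3→d1:-→d2:-→d3:-→d4:-→d5:-→d6:-→d7:-→d8:-→d9:-→d10:-→d11:-→d12:-→d13:-→d14:-→d15:-→d16:-→d17:-→d18:-→d19:-→d20:-→d21:-→d22:H4 -> H4
  + 131.224.0.0/12 (H0) depth=12
  + 179.124.49.0/24 (H1) depth=24
  lookup 179.124.49.15: bits 101100110111110000110001 walk d0:H3→d1:-→d2:-→d3:-→d4:-→d5:-→d6:-→d7:-→d8:-→d9:-→d10:-→d11:-→d12:-→d13:-→d14:-→d15:-→d16:-→d17:-→d18:-→d19:-→d20:-→d21:-→d22:H4→d23:-→d24:H1 -> H1
  + 84.0.0.0/6 (H5) depth=6
  + 131.236.59.67/32 (H3) depth=32
  + 131.0.0.0/8 (H3) depth=8
  lookup 131.236.59.67: bits 10000011111011000011101101000011 walk d0:H3→d1:-→d2:-→d3:-→d4:-→d5:-→d6:-→d7:-→d8:H3→d9:-→d10:-→d11:-→d12:H0→d13:-→d14:-→d15:-→d16:-→d17:-→d18:-→d19:-→d20:-→d21:-→d22:-→d23:-→d24:-→d25:-→d26:-→d27:-→d28:-→d29:-→d30:-→d31:-→d32:H3 -> H3
  + 179.124.0.0/16 (H2) depth=16
  + 54.219.96.0/20 (H4) depth=20
  - 84.0.0.0/6 clear@6
  lookup 128.236.14.235: bits 100000 walk d0:H3→d1:-→d2:-→d3:-→d4:-→d5:-→d6:- -> H3
  lookup 131.224.0.1: bits 100000111110 walk d0:H3→d1:-→d2:-→d3:-→d4:-→d5:-→d6:-→d7:-→d8:H3→d9:-→d10:-→d11:-→d12:H0 -> H0
  + 85.201.16.144/28 (H2) depth=28
  - 131.224.0.0/12 clear@12
  + 0.0.0.0/0 (H1) depth=0
  lookup 127.151.123.109: bits 01 walk d0:H1→d1:-→d2:- -> H1
  + 54.219.108.66/32 (H3) depth=32
  + 131.224.0.0/12 (H1) depth=12
  lookup 131.0.0.47: bits 10000011 walk d0:H1→d1:-→d2:-→d3:-→d4:-→d5:-→d6:-→d7:-→d8:H3 -> H3
  - 131.224.0.0/12 clear@12
  - 54.219.96.0/20 clear@20
  + 128.0.0.0/6 (H5) depth=6
  lookup 128.0.3.202: bits 100000 walk d0:H1→d1:-→d2:-→d3:-→d4:-→d5:-→d6:H5 -> H5
  + 54.219.96.0/20 (H4) depth=20
  lookup 179.124.49.1: bits 101100110111110000110001 walk d0:H1→d1:-→d2:-→d3:-→d4:-→d5:-→d6:-→d7:-→d8:-→d9:-→d10:-→d11:-→d12:-→d13:-→d14:-→d15:-→d16:H2→d17:-→d18:-→d19:-→d20:-→d21:-→d22:H4→d23:-→d24:H1 -> H1
  + 179.124.49.107/32 (H1) depth=32
  lookup 179.124.48.30: bits 10110011011111000011000 walk d0:H1→d1:-→d2:-→d3:-→d4:-→d5:-→d6:-→d7:-→d8:-→d9:-→d10:-→d11:-→d12:-→d13:-→d14:-→d15:-→d16:H2→d17:-→d18:-→d19:-→d20:-→d21:-→d22:H4→d23:- -> H4

== LOOKUPS ==
["H4","H4","H4","H1","H3","H3","H0","H1","H3","H5","H1","H4"]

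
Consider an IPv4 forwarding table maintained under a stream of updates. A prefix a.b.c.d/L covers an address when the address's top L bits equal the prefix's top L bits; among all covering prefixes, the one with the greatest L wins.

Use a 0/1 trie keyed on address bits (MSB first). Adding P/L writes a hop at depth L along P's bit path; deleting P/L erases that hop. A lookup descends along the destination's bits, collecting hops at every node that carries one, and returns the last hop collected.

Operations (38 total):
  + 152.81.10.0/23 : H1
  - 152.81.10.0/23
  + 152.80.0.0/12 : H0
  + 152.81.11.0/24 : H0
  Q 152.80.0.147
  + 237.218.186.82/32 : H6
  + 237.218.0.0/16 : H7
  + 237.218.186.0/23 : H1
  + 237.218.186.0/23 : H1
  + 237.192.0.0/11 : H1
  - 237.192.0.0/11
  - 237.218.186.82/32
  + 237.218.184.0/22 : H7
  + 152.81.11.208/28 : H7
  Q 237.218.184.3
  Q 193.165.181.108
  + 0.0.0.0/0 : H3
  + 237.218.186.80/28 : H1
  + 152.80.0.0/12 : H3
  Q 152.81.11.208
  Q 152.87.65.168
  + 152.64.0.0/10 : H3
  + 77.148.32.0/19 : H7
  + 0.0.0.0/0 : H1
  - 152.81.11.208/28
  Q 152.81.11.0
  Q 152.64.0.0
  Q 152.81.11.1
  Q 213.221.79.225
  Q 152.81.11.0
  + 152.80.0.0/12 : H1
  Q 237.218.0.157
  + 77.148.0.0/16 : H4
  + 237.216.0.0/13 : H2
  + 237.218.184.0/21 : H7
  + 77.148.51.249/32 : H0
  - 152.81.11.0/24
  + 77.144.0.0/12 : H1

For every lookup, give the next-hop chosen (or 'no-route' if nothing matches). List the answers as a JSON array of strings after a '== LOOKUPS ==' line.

Apply in order:
  + 152.81.10.0/23 (H1) depth=23
  - 152.81.10.0/23 clear@23
  + 152.80.0.0/12 (H0) depth=12
  + 152.81.11.0/24 (H0) depth=24
  lookup 152.80.0.147: bits 100110000101000 walk d0:-→d1:-→d2:-→d3:-→d4:-→d5:-→d6:-→d7:-→d8:-→d9:-→d10:-→d11:-→d12:H0→d13:-→d14:-→d15:- -> H0
  + 237.218.186.82/32 (H6) depth=32
  + 237.218.0.0/16 (H7) depth=16
  + 237.218.186.0/23 (H1) depth=23
  + 237.218.186.0/23 (H1) depth=23
  + 237.192.0.0/11 (H1) depth=11
  - 237.192.0.0/11 clear@11
  - 237.218.186.82/32 clear@32
  + 237.218.184.0/22 (H7) depth=22
  + 152.81.11.208/28 (H7) depth=28
  lookup 237.218.184.3: bits 1110110111011010101110 walk d0:-→d1:-→d2:-→d3:-→d4:-→d5:-→d6:-→d7:-→d8:-→d9:-→d10:-→d11:-→d12:-→d13:-→d14:-→d15:-→d16:H7→d17:-→d18:-→d19:-→d20:-→d21:-→d22:H7 -> H7
  lookup 193.165.181.108: bits 11 walk d0:-→d1:-→d2:- -> no-route
  + 0.0.0.0/0 (H3) depth=0
  + 237.218.186.80/28 (H1) depth=28
  + 152.80.0.0/12 (H3) depth=12
  lookup 152.81.11.208: bits 1001100001010001000010111101 walk d0:H3→d1:-→d2:-→d3:-→d4:-→d5:-→d6:-→d7:-→d8:-→d9:-→d10:-→d11:-→d12:H3→d13:-→d14:-→d15:-→d16:-→d17:-→d18:-→d19:-→d20:-→d21:-→d22:-→d23:-→d24:H0→d25:-→d26:-→d27:-→d28:H7 -> H7
  lookup 152.87.65.168: bits 1001100001010 walk d0:H3→d1:-→d2:-→d3:-→d4:-→d5:-→d6:-→d7:-→d8:-→d9:-→d10:-→d11:-→d12:H3→d13:- -> H3
  + 152.64.0.0/10 (H3) depth=10
  + 77.148.32.0/19 (H7) depth=19
  + 0.0.0.0/0 (H1) depth=0
  - 152.81.11.208/28 clear@28
  lookup 152.81.11.0: bits 100110000101000100001011 walk d0:H1→d1:-→d2:-→d3:-→d4:-→d5:-→d6:-→d7:-→d8:-→d9:-→d10:H3→d11:-→d12:H3→d13:-→d14:-→d15:-→d16:-→d17:-→d18:-→d19:-→d20:-→d21:-→d22:-→d23:-→d24:H0 -> H0
  lookup 152.64.0.0: bits 10011000010 walk d0:H1→d1:-→d2:-→d3:-→d4:-→d5:-→d6:-→d7:-→d8:-→d9:-→d10:H3→d11:- -> H3
  lookup 152.81.11.1: bits 100110000101000100001011 walk d0:H1→d1:-→d2:-→d3:-→d4:-→d5:-→d6:-→d7:-→d8:-→d9:-→d10:H3→d11:-→d12:H3→d13:-→d14:-→d15:-→d16:-→d17:-→d18:-→d19:-→d20:-→d21:-→d22:-→d23:-→d24:H0 -> H0
  lookup 213.221.79.225: bits 11 walk d0:H1→d1:-→d2:- -> H1
  lookup 152.81.11.0: bits 100110000101000100001011 walk d0:H1→d1:-→d2:-→d3:-→d4:-→d5:-→d6:-→d7:-→d8:-→d9:-→d10:H3→d11:-→d12:H3→d13:-→d14:-→d15:-→d16:-→d17:-→d18:-→d19:-→d20:-→d21:-→d22:-→d23:-→d24:H0 -> H0
  + 152.80.0.0/12 (H1) depth=12
  lookup 237.218.0.157: bits 1110110111011010 walk d0:H1→d1:-→d2:-→d3:-→d4:-→d5:-→d6:-→d7:-→d8:-→d9:-→d10:-→d11:-→d12:-→d13:-→d14:-→d15:-→d16:H7 -> H7
  + 77.148.0.0/16 (H4) depth=16
  + 237.216.0.0/13 (H2) depth=13
  + 237.218.184.0/21 (H7) depth=21
  + 77.148.51.249/32 (H0) depth=32
  - 152.81.11.0/24 clear@24
  + 77.144.0.0/12 (H1) depth=12

== LOOKUPS ==
["H0","H7","no-route","H7","H3","H0","H3","H0","H1","H0","H7"]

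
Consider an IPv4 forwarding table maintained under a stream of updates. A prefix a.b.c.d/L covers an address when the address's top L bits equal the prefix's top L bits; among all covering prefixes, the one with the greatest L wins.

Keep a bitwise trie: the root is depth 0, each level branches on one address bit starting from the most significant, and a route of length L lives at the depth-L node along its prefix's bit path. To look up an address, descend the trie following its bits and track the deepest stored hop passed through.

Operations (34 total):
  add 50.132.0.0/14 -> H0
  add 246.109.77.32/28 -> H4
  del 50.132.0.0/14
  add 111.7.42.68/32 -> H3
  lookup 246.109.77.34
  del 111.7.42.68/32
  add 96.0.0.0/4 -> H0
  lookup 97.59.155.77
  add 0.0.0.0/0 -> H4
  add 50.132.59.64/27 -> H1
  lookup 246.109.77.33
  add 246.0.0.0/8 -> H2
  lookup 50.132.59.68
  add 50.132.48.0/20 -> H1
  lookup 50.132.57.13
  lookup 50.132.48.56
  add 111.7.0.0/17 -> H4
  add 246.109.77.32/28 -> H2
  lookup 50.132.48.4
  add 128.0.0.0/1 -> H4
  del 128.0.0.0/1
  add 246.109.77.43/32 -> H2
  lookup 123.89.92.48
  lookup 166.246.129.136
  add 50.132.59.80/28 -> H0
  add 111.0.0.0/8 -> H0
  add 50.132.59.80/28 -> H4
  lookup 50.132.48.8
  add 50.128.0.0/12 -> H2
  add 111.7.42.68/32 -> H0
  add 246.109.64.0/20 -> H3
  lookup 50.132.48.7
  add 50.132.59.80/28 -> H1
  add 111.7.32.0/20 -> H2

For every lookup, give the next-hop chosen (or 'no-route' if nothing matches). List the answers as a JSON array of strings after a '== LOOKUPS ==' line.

Process each operation:
  + 50.132.0.0/14 (H0) depth=14
  + 246.109.77.32/28 (H4) depth=28
  - 50.132.0.0/14 clear@14
  + 111.7.42.68/32 (H3) depth=32
  lookup 246.109.77.34: bits 1111011001101101010011010010 walk d0:-→d1:-→d2:-→d3:-→d4:-→d5:-→d6:-→d7:-→d8:-→d9:-→d10:-→d11:-→d12:-→d13:-→d14:-→d15:-→d16:-→d17:-→d18:-→d19:-→d20:-→d21:-→d22:-→d23:-→d24:-→d25:-→d26:-→d27:-→d28:H4 -> H4
  - 111.7.42.68/32 clear@32
  + 96.0.0.0/4 (H0) depth=4
  lookup 97.59.155.77: bits 0110 walk d0:-→d1:-→d2:-→d3:-→d4:H0 -> H0
  + 0.0.0.0/0 (H4) depth=0
  + 50.132.59.64/27 (H1) depth=27
  lookup 246.109.77.33: bits 1111011001101101010011010010 walk d0:H4→d1:-→d2:-→d3:-→d4:-→d5:-→d6:-→d7:-→d8:-→d9:-→d10:-→d11:-→d12:-→d13:-→d14:-→d15:-→d16:-→d17:-→d18:-→d19:-→d20:-→d21:-→d22:-→d23:-→d24:-→d25:-→d26:-→d27:-→d28:H4 -> H4
  + 246.0.0.0/8 (H2) depth=8
  lookup 50.132.59.68: bits 001100101000010000111011010 walk d0:H4→d1:-→d2:-→d3:-→d4:-→d5:-→d6:-→d7:-→d8:-→d9:-→d10:-→d11:-→d12:-→d13:-→d14:-→d15:-→d16:-→d17:-→d18:-→d19:-→d20:-→d21:-→d22:-→d23:-→d24:-→d25:-→d26:-→d27:H1 -> H1
  + 50.132.48.0/20 (H1) depth=20
  lookup 50.132.57.13: bits 0011001010000100001110 walk d0:H4→d1:-→d2:-→d3:-→d4:-→d5:-→d6:-→d7:-→d8:-→d9:-→d10:-→d11:-→d12:-→d13:-→d14:-→d15:-→d16:-→d17:-→d18:-→d19:-→d20:H1→d21:-→d22:- -> H1
  lookup 50.132.48.56: bits 00110010100001000011 walk d0:H4→d1:-→d2:-→d3:-→d4:-→d5:-→d6:-→d7:-→d8:-→d9:-→d10:-→d11:-→d12:-→d13:-→d14:-→d15:-→d16:-→d17:-→d18:-→d19:-→d20:H1 -> H1
  + 111.7.0.0/17 (H4) depth=17
  + 246.109.77.32/28 (H2) depth=28
  lookup 50.132.48.4: bits 00110010100001000011 walk d0:H4→d1:-→d2:-→d3:-→d4:-→d5:-→d6:-→d7:-→d8:-→d9:-→d10:-→d11:-→d12:-→d13:-→d14:-→d15:-→d16:-→d17:-→d18:-→d19:-→d20:H1 -> H1
  + 128.0.0.0/1 (H4) depth=1
  - 128.0.0.0/1 clear@1
  + 246.109.77.43/32 (H2) depth=32
  lookup 123.89.92.48: bits 011 walk d0:H4→d1:-→d2:-→d3:- -> H4
  lookup 166.246.129.136: bits 1 walk d0:H4→d1:- -> H4
  + 50.132.59.80/28 (H0) depth=28
  + 111.0.0.0/8 (H0) depth=8
  + 50.132.59.80/28 (H4) depth=28
  lookup 50.132.48.8: bits 00110010100001000011 walk d0:H4→d1:-→d2:-→d3:-→d4:-→d5:-→d6:-→d7:-→d8:-→d9:-→d10:-→d11:-→d12:-→d13:-→d14:-→d15:-→d16:-→d17:-→d18:-→d19:-→d20:H1 -> H1
  + 50.128.0.0/12 (H2) depth=12
  + 111.7.42.68/32 (H0) depth=32
  + 246.109.64.0/20 (H3) depth=20
  lookup 50.132.48.7: bits 00110010100001000011 walk d0:H4→d1:-→d2:-→d3:-→d4:-→d5:-→d6:-→d7:-→d8:-→d9:-→d10:-→d11:-→d12:H2→d13:-→d14:-→d15:-→d16:-→d17:-→d18:-→d19:-→d20:H1 -> H1
  + 50.132.59.80/28 (H1) depth=28
  + 111.7.32.0/20 (H2) depth=20

== LOOKUPS ==
["H4","H0","H4","H1","H1","H1","H1","H4","H4","H1","H1"]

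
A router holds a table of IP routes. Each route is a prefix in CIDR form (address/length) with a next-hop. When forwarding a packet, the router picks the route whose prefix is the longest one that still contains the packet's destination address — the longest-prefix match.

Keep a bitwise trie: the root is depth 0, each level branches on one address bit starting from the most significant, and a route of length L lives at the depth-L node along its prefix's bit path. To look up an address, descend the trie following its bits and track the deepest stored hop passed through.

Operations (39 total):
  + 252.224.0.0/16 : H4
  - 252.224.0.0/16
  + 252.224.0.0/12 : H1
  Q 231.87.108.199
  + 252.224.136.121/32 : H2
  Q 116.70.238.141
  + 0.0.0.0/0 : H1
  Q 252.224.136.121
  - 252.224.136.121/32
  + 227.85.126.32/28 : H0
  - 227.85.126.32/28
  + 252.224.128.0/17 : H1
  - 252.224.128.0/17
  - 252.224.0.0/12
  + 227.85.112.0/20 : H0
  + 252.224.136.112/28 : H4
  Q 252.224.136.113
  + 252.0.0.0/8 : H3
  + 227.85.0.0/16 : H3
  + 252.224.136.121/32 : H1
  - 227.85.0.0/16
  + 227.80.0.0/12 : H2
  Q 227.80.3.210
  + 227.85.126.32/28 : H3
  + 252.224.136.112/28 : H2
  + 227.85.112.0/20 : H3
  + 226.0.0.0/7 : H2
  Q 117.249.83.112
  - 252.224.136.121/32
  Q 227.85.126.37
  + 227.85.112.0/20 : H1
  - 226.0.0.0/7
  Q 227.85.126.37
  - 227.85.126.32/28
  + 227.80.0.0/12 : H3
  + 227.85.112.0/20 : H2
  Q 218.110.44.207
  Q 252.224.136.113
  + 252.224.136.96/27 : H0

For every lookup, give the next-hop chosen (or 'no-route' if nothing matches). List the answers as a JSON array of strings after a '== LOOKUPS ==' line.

Trace:
  + 252.224.0.0/16 (H4) depth=16
  del 252.224.0.0/16 (clear depth 16)
  + 252.224.0.0/12 (H1) depth=12
  lookup 231.87.108.199: bits 111 walk d0:-→d1:-→d2:-→d3:- -> no-route
  + 252.224.136.121/32 (H2) depth=32
  lookup 116.70.238.141: bits ε walk d0:- -> no-route
  + 0.0.0.0/0 (H1) depth=0
  lookup 252.224.136.121: bits 11111100111000001000100001111001 walk d0:H1→d1:-→d2:-→d3:-→d4:-→d5:-→d6:-→d7:-→d8:-→d9:-→d10:-→d11:-→d12:H1→d13:-→d14:-→d15:-→d16:-→d17:-→d18:-→d19:-→d20:-→d21:-→d22:-→d23:-→d24:-→d25:-→d26:-→d27:-→d28:-→d29:-→d30:-→d31:-→d32:H2 -> H2
  del 252.224.136.121/32 (clear depth 32)
  + 227.85.126.32/28 (H0) depth=28
  del 227.85.126.32/28 (clear depth 28)
  + 252.224.128.0/17 (H1) depth=17
  del 252.224.128.0/17 (clear depth 17)
  del 252.224.0.0/12 (clear depth 12)
  + 227.85.112.0/20 (H0) depth=20
  + 252.224.136.112/28 (H4) depth=28
  lookup 252.224.136.113: bits 1111110011100000100010000111 walk d0:H1→d1:-→d2:-→d3:-→d4:-→d5:-→d6:-→d7:-→d8:-→d9:-→d10:-→d11:-→d12:-→d13:-→d14:-→d15:-→d16:-→d17:-→d18:-→d19:-→d20:-→d21:-→d22:-→d23:-→d24:-→d25:-→d26:-→d27:-→d28:H4 -> H4
  + 252.0.0.0/8 (H3) depth=8
  + 227.85.0.0/16 (H3) depth=16
  + 252.224.136.121/32 (H1) depth=32
  del 227.85.0.0/16 (clear depth 16)
  + 227.80.0.0/12 (H2) depth=12
  lookup 227.80.3.210: bits 1110001101010 walk d0:H1→d1:-→d2:-→d3:-→d4:-→d5:-→d6:-→d7:-→d8:-→d9:-→d10:-→d11:-→d12:H2→d13:- -> H2
  + 227.85.126.32/28 (H3) depth=28
  + 252.224.136.112/28 (H2) depth=28
  + 227.85.112.0/20 (H3) depth=20
  + 226.0.0.0/7 (H2) depth=7
  lookup 117.249.83.112: bits ε walk d0:H1 -> H1
  del 252.224.136.121/32 (clear depth 32)
  lookup 227.85.126.37: bits 1110001101010101011111100010 walk d0:H1→d1:-→d2:-→d3:-→d4:-→d5:-→d6:-→d7:H2→d8:-→d9:-→d10:-→d11:-→d12:H2→d13:-→d14:-→d15:-→d16:-→d17:-→d18:-→d19:-→d20:H3→d21:-→d22:-→d23:-→d24:-→d25:-→d26:-→d27:-→d28:H3 -> H3
  + 227.85.112.0/20 (H1) depth=20
  del 226.0.0.0/7 (clear depth 7)
  lookup 227.85.126.37: bits 1110001101010101011111100010 walk d0:H1→d1:-→d2:-→d3:-→d4:-→d5:-→d6:-→d7:-→d8:-→d9:-→d10:-→d11:-→d12:H2→d13:-→d14:-→d15:-→d16:-→d17:-→d18:-→d19:-→d20:H1→d21:-→d22:-→d23:-→d24:-→d25:-→d26:-→d27:-→d28:H3 -> H3
  del 227.85.126.32/28 (clear depth 28)
  + 227.80.0.0/12 (H3) depth=12
  + 227.85.112.0/20 (H2) depth=20
  lookup 218.110.44.207: bits 11 walk d0:H1→d1:-→d2:- -> H1
  lookup 252.224.136.113: bits 1111110011100000100010000111 walk d0:H1→d1:-→d2:-→d3:-→d4:-→d5:-→d6:-→d7:-→d8:H3→d9:-→d10:-→d11:-→d12:-→d13:-→d14:-→d15:-→d16:-→d17:-→d18:-→d19:-→d20:-→d21:-→d22:-→d23:-→d24:-→d25:-→d26:-→d27:-→d28:H2 -> H2
  + 252.224.136.96/27 (H0) depth=27

== LOOKUPS ==
["no-route","no-route","H2","H4","H2","H1","H3","H3","H1","H2"]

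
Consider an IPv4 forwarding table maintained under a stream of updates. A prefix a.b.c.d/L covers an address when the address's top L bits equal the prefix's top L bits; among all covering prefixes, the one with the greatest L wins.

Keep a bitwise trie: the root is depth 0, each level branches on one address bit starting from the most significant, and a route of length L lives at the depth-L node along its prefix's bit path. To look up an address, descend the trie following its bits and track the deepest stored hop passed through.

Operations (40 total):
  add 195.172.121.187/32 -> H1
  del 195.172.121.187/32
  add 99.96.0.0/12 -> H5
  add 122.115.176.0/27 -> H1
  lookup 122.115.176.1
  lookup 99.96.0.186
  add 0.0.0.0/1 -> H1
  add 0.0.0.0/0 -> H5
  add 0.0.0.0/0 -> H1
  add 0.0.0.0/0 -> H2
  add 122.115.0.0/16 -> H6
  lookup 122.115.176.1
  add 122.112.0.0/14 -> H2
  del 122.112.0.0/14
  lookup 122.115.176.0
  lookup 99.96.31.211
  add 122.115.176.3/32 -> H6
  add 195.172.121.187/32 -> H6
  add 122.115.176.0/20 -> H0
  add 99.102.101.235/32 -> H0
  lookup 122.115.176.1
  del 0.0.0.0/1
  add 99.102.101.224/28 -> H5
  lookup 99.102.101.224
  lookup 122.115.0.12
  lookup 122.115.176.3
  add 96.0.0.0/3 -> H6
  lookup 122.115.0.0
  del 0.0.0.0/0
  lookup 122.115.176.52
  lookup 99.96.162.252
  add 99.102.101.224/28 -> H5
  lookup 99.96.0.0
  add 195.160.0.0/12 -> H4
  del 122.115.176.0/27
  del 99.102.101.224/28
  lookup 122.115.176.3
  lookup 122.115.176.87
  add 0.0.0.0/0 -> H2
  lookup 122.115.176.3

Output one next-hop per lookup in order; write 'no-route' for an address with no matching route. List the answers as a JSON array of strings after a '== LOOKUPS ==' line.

Process each operation:
  add 195.172.121.187/32 -> H1 at depth 32
  - 195.172.121.187/32 clear@32
  add 99.96.0.0/12 -> H5 at depth 12
  add 122.115.176.0/27 -> H1 at depth 27
  Q 122.115.176.1: descend 011110100111001110110000000 ; hops seen [H1] ; pick H1
  Q 99.96.0.186: descend 011000110110 ; hops seen [H5] ; pick H5
  add 0.0.0.0/1 -> H1 at depth 1
  add 0.0.0.0/0 -> H5 at depth 0
  add 0.0.0.0/0 -> H1 at depth 0
  add 0.0.0.0/0 -> H2 at depth 0
  add 122.115.0.0/16 -> H6 at depth 16
  Q 122.115.176.1: descend 011110100111001110110000000 ; hops seen [H2,H1,H6,H1] ; pick H1
  add 122.112.0.0/14 -> H2 at depth 14
  - 122.112.0.0/14 clear@14
  Q 122.115.176.0: descend 011110100111001110110000000 ; hops seen [H2,H1,H6,H1] ; pick H1
  Q 99.96.31.211: descend 011000110110 ; hops seen [H2,H1,H5] ; pick H5
  add 122.115.176.3/32 -> H6 at depth 32
  add 195.172.121.187/32 -> H6 at depth 32
  add 122.115.176.0/20 -> H0 at depth 20
  add 99.102.101.235/32 -> H0 at depth 32
  Q 122.115.176.1: descend 011110100111001110110000000000 ; hops seen [H2,H1,H6,H0,H1] ; pick H1
  - 0.0.0.0/1 clear@1
  add 99.102.101.224/28 -> H5 at depth 28
  Q 99.102.101.224: descend 0110001101100110011001011110 ; hops seen [H2,H5,H5] ; pick H5
  Q 122.115.0.12: descend 0111101001110011 ; hops seen [H2,H6] ; pick H6
  Q 122.115.176.3: descend 01111010011100111011000000000011 ; hops seen [H2,H6,H0,H1,H6] ; pick H6
  add 96.0.0.0/3 -> H6 at depth 3
  Q 122.115.0.0: descend 0111101001110011 ; hops seen [H2,H6,H6] ; pick H6
  - 0.0.0.0/0 clear@0
  Q 122.115.176.52: descend 01111010011100111011000000 ; hops seen [H6,H6,H0] ; pick H0
  Q 99.96.162.252: descend 0110001101100 ; hops seen [H6,H5] ; pick H5
  add 99.102.101.224/28 -> H5 at depth 28
  Q 99.96.0.0: descend 0110001101100 ; hops seen [H6,H5] ; pick H5
  add 195.160.0.0/12 -> H4 at depth 12
  - 122.115.176.0/27 clear@27
  - 99.102.101.224/28 clear@28
  Q 122.115.176.3: descend 01111010011100111011000000000011 ; hops seen [H6,H6,H0,H6] ; pick H6
  Q 122.115.176.87: descend 0111101001110011101100000 ; hops seen [H6,H6,H0] ; pick H0
  add 0.0.0.0/0 -> H2 at depth 0
  Q 122.115.176.3: descend 01111010011100111011000000000011 ; hops seen [H2,H6,H6,H0,H6] ; pick H6

== LOOKUPS ==
["H1","H5","H1","H1","H5","H1","H5","H6","H6","H6","H0","H5","H5","H6","H0","H6"]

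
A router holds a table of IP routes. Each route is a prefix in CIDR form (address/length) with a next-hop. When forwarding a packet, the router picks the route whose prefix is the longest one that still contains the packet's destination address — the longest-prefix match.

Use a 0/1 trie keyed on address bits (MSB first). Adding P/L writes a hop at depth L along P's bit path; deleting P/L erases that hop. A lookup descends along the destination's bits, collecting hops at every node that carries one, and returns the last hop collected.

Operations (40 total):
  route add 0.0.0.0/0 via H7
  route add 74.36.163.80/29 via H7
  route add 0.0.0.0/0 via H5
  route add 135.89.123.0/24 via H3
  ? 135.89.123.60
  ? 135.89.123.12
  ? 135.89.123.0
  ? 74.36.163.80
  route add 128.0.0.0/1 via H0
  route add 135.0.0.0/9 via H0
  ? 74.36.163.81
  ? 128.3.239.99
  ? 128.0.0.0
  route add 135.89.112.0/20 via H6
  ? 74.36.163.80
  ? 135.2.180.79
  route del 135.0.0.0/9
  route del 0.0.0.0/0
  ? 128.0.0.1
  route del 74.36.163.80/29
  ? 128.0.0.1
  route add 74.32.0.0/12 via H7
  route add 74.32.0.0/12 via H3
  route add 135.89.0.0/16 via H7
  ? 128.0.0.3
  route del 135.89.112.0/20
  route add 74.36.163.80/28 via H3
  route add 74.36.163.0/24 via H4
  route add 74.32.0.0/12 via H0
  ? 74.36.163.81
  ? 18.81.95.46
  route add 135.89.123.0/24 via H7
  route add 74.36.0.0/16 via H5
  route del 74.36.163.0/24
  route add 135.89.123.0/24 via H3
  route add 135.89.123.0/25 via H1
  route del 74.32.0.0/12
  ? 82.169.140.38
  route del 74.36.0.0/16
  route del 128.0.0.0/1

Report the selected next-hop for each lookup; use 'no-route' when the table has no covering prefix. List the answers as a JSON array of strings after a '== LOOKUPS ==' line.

Trace:
  add 0.0.0.0/0 -> H7 at depth 0
  add 74.36.163.80/29 -> H7 at depth 29
  add 0.0.0.0/0 -> H5 at depth 0
  add 135.89.123.0/24 -> H3 at depth 24
  ? 135.89.123.60  path d0:H5→d1:-→d2:-→d3:-→d4:-→d5:-→d6:-→d7:-→d8:-→d9:-→d10:-→d11:-→d12:-→d13:-→d14:-→d15:-→d16:-→d17:-→d18:-→d19:-→d20:-→d21:-→d22:-→d23:-→d24:H3  best=H3
  ? 135.89.123.12  path d0:H5→d1:-→d2:-→d3:-→d4:-→d5:-→d6:-→d7:-→d8:-→d9:-→d10:-→d11:-→d12:-→d13:-→d14:-→d15:-→d16:-→d17:-→d18:-→d19:-→d20:-→d21:-→d22:-→d23:-→d24:H3  best=H3
  ? 135.89.123.0  path d0:H5→d1:-→d2:-→d3:-→d4:-→d5:-→d6:-→d7:-→d8:-→d9:-→d10:-→d11:-→d12:-→d13:-→d14:-→d15:-→d16:-→d17:-→d18:-→d19:-→d20:-→d21:-→d22:-→d23:-→d24:H3  best=H3
  ? 74.36.163.80  path d0:H5→d1:-→d2:-→d3:-→d4:-→d5:-→d6:-→d7:-→d8:-→d9:-→d10:-→d11:-→d12:-→d13:-→d14:-→d15:-→d16:-→d17:-→d18:-→d19:-→d20:-→d21:-→d22:-→d23:-→d24:-→d25:-→d26:-→d27:-→d28:-→d29:H7  best=H7
  add 128.0.0.0/1 -> H0 at depth 1
  add 135.0.0.0/9 -> H0 at depth 9
  ? 74.36.163.81  path d0:H5→d1:-→d2:-→d3:-→d4:-→d5:-→d6:-→d7:-→d8:-→d9:-→d10:-→d11:-→d12:-→d13:-→d14:-→d15:-→d16:-→d17:-→d18:-→d19:-→d20:-→d21:-→d22:-→d23:-→d24:-→d25:-→d26:-→d27:-→d28:-→d29:H7  best=H7
  ? 128.3.239.99  path d0:H5→d1:H0→d2:-→d3:-→d4:-→d5:-  best=H0
  ? 128.0.0.0  path d0:H5→d1:H0→d2:-→d3:-→d4:-→d5:-  best=H0
  add 135.89.112.0/20 -> H6 at depth 20
  ? 74.36.163.80  path d0:H5→d1:-→d2:-→d3:-→d4:-→d5:-→d6:-→d7:-→d8:-→d9:-→d10:-→d11:-→d12:-→d13:-→d14:-→d15:-→d16:-→d17:-→d18:-→d19:-→d20:-→d21:-→d22:-→d23:-→d24:-→d25:-→d26:-→d27:-→d28:-→d29:H7  best=H7
  ? 135.2.180.79  path d0:H5→d1:H0→d2:-→d3:-→d4:-→d5:-→d6:-→d7:-→d8:-→d9:H0  best=H0
  del 135.0.0.0/9 (clear depth 9)
  del 0.0.0.0/0 (clear depth 0)
  ? 128.0.0.1  path d0:-→d1:H0→d2:-→d3:-→d4:-→d5:-  best=H0
  del 74.36.163.80/29 (clear depth 29)
  ? 128.0.0.1  path d0:-→d1:H0→d2:-→d3:-→d4:-→d5:-  best=H0
  add 74.32.0.0/12 -> H7 at depth 12
  add 74.32.0.0/12 -> H3 at depth 12
  add 135.89.0.0/16 -> H7 at depth 16
  ? 128.0.0.3  path d0:-→d1:H0→d2:-→d3:-→d4:-→d5:-  best=H0
  del 135.89.112.0/20 (clear depth 20)
  add 74.36.163.80/28 -> H3 at depth 28
  add 74.36.163.0/24 -> H4 at depth 24
  add 74.32.0.0/12 -> H0 at depth 12
  ? 74.36.163.81  path d0:-→d1:-→d2:-→d3:-→d4:-→d5:-→d6:-→d7:-→d8:-→d9:-→d10:-→d11:-→d12:H0→d13:-→d14:-→d15:-→d16:-→d17:-→d18:-→d19:-→d20:-→d21:-→d22:-→d23:-→d24:H4→d25:-→d26:-→d27:-→d28:H3→d29:-  best=H3
  ? 18.81.95.46  path d0:-→d1:-  best=no-route
  add 135.89.123.0/24 -> H7 at depth 24
  add 74.36.0.0/16 -> H5 at depth 16
  del 74.36.163.0/24 (clear depth 24)
  add 135.89.123.0/24 -> H3 at depth 24
  add 135.89.123.0/25 -> H1 at depth 25
  del 74.32.0.0/12 (clear depth 12)
  ? 82.169.140.38  path d0:-→d1:-→d2:-→d3:-  best=no-route
  del 74.36.0.0/16 (clear depth 16)
  del 128.0.0.0/1 (clear depth 1)

== LOOKUPS ==
["H3","H3","H3","H7","H7","H0","H0","H7","H0","H0","H0","H0","H3","no-route","no-route"]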